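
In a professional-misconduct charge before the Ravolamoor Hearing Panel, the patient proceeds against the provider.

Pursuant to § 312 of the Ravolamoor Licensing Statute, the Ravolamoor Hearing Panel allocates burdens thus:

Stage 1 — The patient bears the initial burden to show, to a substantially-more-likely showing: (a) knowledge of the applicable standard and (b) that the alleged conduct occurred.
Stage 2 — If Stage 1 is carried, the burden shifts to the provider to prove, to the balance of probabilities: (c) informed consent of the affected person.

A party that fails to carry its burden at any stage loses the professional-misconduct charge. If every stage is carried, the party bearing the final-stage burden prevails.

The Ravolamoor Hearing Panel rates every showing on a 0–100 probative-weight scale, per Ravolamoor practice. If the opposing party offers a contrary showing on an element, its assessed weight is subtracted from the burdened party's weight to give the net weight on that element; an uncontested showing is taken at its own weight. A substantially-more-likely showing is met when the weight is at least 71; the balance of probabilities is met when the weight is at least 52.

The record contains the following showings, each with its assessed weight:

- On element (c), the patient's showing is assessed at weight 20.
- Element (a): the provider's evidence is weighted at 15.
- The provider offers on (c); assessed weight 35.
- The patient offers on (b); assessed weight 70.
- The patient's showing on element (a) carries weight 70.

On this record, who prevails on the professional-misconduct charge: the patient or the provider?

provider

Stage 1 (patient, a substantially-more-likely showing, weight is at least 71): (a) net 70−15=55 < 71 — fails; (b) 70 < 71 — fails.
  The patient does not carry Stage 1.
The provider prevails.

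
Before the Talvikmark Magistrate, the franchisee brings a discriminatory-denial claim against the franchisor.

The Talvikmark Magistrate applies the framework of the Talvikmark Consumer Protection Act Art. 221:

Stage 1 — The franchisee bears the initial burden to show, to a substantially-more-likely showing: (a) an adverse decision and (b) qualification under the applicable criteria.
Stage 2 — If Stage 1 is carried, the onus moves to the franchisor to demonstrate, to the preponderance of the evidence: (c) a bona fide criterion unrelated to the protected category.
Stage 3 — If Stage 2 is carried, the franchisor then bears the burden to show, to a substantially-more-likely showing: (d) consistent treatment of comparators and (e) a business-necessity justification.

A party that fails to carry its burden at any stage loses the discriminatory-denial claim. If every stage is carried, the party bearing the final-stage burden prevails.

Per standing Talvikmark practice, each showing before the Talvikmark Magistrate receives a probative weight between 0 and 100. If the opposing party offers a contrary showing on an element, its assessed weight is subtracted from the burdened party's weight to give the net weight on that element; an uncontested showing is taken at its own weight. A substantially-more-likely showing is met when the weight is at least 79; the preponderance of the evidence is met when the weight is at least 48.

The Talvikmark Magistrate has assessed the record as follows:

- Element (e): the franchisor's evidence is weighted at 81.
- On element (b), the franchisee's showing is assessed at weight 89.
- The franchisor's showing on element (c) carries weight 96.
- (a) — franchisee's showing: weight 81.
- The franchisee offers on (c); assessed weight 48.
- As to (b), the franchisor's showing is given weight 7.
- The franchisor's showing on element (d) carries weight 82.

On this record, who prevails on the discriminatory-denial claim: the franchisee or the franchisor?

Stage 1 (franchisee, a substantially-more-likely showing, weight is at least 79): (a) 81 ≥ 79 — meets; (b) net 89−7=82 ≥ 79 — meets.
  All elements met. The burden passes to the franchisor.
Stage 2 (franchisor, the preponderance of the evidence, weight is at least 48): (c) net 96−48=48 ≥ 48 — meets.
  Stage 2 is satisfied; the franchisor continues to bear the burden.
Stage 3 (franchisor, a substantially-more-likely showing, weight is at least 79): (d) 82 ≥ 79 — meets; (e) 81 ≥ 79 — meets.
  The franchisor carries the last stage.
All stages carried — the franchisor prevails.

franchisor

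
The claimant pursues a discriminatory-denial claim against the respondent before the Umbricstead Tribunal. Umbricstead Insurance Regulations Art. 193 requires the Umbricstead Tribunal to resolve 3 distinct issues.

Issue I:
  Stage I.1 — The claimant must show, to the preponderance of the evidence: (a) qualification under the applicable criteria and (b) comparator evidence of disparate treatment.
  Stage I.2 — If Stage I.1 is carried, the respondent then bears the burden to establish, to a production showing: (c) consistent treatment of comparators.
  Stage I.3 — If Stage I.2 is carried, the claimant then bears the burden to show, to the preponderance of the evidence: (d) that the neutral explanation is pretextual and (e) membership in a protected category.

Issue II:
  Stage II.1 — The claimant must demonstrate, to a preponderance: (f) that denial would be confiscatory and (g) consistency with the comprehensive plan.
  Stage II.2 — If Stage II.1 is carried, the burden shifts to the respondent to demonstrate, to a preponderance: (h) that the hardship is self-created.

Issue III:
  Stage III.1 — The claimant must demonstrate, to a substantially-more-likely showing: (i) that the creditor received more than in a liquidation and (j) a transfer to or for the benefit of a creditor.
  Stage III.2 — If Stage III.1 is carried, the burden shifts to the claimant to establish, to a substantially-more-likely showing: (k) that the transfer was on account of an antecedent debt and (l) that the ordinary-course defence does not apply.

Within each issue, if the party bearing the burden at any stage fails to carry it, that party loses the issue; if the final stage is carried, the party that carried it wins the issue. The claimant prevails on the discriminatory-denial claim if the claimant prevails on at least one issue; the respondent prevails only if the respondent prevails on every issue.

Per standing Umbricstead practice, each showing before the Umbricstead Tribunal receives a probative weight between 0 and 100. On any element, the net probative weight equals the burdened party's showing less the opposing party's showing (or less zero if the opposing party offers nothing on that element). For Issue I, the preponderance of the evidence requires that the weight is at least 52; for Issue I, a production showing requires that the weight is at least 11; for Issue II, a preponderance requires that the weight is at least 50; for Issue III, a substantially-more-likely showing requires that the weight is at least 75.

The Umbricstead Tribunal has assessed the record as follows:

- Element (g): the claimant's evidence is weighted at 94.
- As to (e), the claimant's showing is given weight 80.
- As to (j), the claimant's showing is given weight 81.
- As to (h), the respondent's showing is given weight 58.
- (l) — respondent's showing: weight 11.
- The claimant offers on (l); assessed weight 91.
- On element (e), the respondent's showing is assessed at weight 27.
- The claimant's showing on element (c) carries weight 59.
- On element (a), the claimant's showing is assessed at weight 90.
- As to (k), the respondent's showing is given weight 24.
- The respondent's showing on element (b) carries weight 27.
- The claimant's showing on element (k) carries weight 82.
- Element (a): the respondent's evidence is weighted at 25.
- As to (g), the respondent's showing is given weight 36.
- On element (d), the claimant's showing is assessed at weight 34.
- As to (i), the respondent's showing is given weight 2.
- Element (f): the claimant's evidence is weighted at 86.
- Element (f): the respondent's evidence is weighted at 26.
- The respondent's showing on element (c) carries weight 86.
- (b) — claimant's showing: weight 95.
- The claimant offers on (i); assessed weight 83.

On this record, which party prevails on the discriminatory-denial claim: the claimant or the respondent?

respondent

— Issue I —
At Stage I.1 the claimant must meet the preponderance of the evidence (weight is at least 52): on (a) the weight is 90 less the opposing 25 gives net 65, which does reach 52, so (a) meets the standard; on (b) the weight is 95 less the opposing 27 gives net 68, ≥ 52, so (b) meets the standard.
  The claimant carries Stage I.1; the respondent now bears the burden.
At Stage I.2 the respondent must meet a production showing (weight is at least 11): on (c) the weight is 86 less the opposing 59 gives net 27, ≥ 11, so (c) meets the standard.
  Stage I.2 is satisfied; the onus moves to the claimant.
At Stage I.3 the claimant must meet the preponderance of the evidence (weight is at least 52): on (d) the weight is 34, which does not reach 52, so (d) does not meet the standard; on (e) the weight is 80 less the opposing 27 gives net 53, ≥ 52, so (e) meets the standard.
  The claimant does not carry Stage I.3.
So the respondent prevails on this issue.
— Issue II —
At Stage II.1 the claimant must meet a preponderance (weight is at least 50): on (f) the weight is 86 less the opposing 26 gives net 60, which does reach 50, so (f) meets the standard; on (g) the weight is 94 less the opposing 36 gives net 58, ≥ 50, so (g) meets the standard.
  Stage II.1 is satisfied; the onus moves to the respondent.
At Stage II.2 the respondent must meet a preponderance (weight is at least 50): on (h) the weight is 58, which does reach 50, so (h) meets the standard.
  Stage II.2 carried; the final stage is satisfied.
All stages carried — the respondent prevails on this issue.
— Issue III —
At Stage III.1 the claimant must meet a substantially-more-likely showing (weight is at least 75): on (i) the weight is 83 less the opposing 2 gives net 81, ≥ 75, so (i) meets the standard; on (j) the weight is 81, which does reach 75, so (j) meets the standard.
  All elements met. The claimant retains the burden for Stage III.2.
At Stage III.2 the claimant must meet a substantially-more-likely showing (weight is at least 75): on (k) the weight is 82 less the opposing 24 gives net 58, < 75, so (k) does not meet the standard; on (l) the weight is 91 less the opposing 11 gives net 80, which does reach 75, so (l) meets the standard.
  Not every element is met, so the claimant fails to carry Stage III.2.
The analysis ends at Stage III.2; the respondent prevails on this issue.
Per-issue: Issue I → respondent; Issue II → respondent; Issue III → respondent. The claimant must prevail on at least one issue; overall, the respondent prevails.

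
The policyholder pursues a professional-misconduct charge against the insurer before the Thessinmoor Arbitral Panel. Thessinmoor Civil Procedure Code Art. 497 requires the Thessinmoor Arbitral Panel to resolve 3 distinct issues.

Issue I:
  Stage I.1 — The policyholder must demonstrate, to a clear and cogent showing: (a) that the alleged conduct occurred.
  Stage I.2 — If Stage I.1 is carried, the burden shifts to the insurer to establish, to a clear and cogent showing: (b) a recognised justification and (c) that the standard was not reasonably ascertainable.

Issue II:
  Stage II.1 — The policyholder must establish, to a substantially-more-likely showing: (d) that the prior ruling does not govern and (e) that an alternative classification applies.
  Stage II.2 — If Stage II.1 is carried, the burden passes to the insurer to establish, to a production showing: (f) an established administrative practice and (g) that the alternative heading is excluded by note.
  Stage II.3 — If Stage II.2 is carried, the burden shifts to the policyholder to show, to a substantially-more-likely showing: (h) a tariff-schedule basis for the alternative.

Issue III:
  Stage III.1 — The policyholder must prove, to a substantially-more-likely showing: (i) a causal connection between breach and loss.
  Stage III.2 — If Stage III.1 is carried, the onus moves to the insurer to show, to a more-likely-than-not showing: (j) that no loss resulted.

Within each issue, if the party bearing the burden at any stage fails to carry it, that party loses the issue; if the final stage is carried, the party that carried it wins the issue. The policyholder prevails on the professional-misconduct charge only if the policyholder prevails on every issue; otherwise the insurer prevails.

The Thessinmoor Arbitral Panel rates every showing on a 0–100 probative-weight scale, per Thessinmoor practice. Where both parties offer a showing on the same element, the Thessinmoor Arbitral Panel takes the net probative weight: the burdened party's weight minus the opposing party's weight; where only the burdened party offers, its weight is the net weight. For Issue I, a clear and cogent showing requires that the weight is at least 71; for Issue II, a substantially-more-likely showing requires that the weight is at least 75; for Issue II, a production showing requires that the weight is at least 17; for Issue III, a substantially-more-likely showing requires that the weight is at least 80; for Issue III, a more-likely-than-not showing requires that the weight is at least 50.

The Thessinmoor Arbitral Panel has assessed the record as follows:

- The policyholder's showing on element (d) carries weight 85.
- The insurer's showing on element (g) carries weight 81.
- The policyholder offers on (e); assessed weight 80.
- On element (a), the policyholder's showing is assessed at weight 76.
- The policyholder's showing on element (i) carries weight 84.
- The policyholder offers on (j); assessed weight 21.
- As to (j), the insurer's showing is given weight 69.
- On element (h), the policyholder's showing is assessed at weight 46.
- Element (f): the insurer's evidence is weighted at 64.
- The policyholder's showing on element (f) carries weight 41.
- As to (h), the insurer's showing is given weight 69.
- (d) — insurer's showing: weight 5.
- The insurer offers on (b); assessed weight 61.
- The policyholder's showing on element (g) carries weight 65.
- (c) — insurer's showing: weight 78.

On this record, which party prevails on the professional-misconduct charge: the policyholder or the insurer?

— Issue I —
At Stage I.1 the policyholder must meet a clear and cogent showing (weight is at least 71): on (a) the weight is 76, ≥ 71, so (a) meets the standard.
  Stage I.1 is satisfied; the onus moves to the insurer.
At Stage I.2 the insurer must meet a clear and cogent showing (weight is at least 71): on (b) the weight is 61, which does not reach 71, so (b) does not meet the standard; on (c) the weight is 78, which does reach 71, so (c) meets the standard.
  Not every element is met, so the insurer fails to carry Stage I.2.
So the policyholder prevails on this issue.
— Issue II —
At Stage II.1 the policyholder must meet a substantially-more-likely showing (weight is at least 75): on (d) the weight is 85 less the opposing 5 gives net 80, which does reach 75, so (d) meets the standard; on (e) the weight is 80, which does reach 75, so (e) meets the standard.
  Stage II.1 is satisfied; the onus moves to the insurer.
At Stage II.2 the insurer must meet a production showing (weight is at least 17): on (f) the weight is 64 less the opposing 41 gives net 23, ≥ 17, so (f) meets the standard; on (g) the weight is 81 less the opposing 65 gives net 16, < 17, so (g) does not meet the standard.
  Not every element is met, so the insurer fails to carry Stage II.2.
So the policyholder prevails on this issue.
— Issue III —
Stage III.1 (policyholder, a substantially-more-likely showing, weight is at least 80): (i) 84 ≥ 80 — meets.
  All elements met. The burden passes to the insurer.
Stage III.2 (insurer, a more-likely-than-not showing, weight is at least 50): (j) net 69−21=48 < 50 — fails.
  Not every element is met, so the insurer fails to carry Stage III.2.
The analysis ends at Stage III.2; the policyholder prevails on this issue.
Per-issue: Issue I → policyholder; Issue II → policyholder; Issue III → policyholder. The policyholder must prevail on every issue; overall, the policyholder prevails.

policyholder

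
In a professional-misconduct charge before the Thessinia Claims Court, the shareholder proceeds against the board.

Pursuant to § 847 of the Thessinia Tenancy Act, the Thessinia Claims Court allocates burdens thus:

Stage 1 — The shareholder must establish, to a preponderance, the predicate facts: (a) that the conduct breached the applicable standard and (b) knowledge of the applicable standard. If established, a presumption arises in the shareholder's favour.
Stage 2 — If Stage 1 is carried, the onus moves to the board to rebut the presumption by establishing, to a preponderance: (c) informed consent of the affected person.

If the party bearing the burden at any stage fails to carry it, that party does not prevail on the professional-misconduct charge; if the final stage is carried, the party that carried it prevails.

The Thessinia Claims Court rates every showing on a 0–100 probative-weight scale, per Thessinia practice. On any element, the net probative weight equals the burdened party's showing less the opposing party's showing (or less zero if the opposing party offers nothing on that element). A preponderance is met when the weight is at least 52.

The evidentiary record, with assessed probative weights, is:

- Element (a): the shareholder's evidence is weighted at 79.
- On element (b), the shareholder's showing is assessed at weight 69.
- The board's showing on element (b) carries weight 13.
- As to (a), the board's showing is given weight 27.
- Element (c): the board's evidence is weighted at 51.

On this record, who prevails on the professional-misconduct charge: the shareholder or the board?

shareholder

Stage 1 — burden on shareholder; standard: a preponderance (weight is at least 52).
    (a): 79 − 27 = 52 ≥ 52 [met]
    (b): 69 − 13 = 56 ≥ 52 [met]
  Stage 1 is satisfied; the onus moves to the board.
Stage 2 — burden on board; standard: a preponderance (weight is at least 52).
    (c): 51 < 52 [not met]
  Not every element is met, so the board fails to carry Stage 2.
So the shareholder prevails.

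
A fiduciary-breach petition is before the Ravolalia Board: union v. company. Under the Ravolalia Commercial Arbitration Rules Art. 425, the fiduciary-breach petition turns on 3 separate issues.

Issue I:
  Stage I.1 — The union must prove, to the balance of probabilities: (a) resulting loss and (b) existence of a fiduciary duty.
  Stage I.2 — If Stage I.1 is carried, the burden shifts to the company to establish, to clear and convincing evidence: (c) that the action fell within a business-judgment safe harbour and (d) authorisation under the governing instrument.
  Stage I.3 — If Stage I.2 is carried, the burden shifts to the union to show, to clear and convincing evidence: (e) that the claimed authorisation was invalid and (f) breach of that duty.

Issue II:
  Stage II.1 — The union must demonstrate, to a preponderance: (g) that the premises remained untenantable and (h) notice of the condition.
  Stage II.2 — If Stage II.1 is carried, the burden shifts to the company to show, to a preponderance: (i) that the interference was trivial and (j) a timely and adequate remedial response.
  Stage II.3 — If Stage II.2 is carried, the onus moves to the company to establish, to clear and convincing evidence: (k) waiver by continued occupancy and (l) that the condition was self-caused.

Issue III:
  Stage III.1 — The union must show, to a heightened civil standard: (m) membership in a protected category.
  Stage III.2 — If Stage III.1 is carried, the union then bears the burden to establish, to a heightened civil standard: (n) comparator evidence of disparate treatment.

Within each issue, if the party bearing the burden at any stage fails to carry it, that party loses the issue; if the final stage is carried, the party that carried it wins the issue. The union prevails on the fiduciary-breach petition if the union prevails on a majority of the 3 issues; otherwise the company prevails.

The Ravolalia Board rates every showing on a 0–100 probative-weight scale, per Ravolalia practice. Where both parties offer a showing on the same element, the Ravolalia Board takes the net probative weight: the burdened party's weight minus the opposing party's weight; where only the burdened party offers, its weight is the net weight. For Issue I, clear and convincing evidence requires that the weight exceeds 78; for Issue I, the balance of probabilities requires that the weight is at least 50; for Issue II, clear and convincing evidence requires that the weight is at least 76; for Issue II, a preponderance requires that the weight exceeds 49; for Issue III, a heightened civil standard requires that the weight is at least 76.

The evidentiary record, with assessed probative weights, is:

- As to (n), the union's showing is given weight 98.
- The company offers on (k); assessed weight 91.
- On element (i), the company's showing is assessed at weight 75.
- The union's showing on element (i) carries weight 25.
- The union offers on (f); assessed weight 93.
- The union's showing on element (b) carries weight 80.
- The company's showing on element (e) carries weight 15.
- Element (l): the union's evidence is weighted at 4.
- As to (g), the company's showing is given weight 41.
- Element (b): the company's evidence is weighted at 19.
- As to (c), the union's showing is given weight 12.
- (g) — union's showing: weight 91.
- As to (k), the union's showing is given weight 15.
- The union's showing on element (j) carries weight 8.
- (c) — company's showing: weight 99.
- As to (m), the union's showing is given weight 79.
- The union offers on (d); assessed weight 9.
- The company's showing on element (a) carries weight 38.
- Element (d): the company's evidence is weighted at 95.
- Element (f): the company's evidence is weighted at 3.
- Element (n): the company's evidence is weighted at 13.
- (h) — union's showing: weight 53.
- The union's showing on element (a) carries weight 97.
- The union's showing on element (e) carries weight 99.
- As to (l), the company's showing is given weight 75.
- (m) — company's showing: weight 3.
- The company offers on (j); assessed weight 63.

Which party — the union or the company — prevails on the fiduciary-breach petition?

— Issue I —
Stage I.1 — burden on union; standard: the balance of probabilities (weight is at least 50).
    (a): 97 − 38 = 59 ≥ 50 [met]
    (b): 80 − 19 = 61 ≥ 50 [met]
  Stage I.1 carried; the burden shifts to the company.
Stage I.2 — burden on company; standard: clear and convincing evidence (weight exceeds 78).
    (c): 99 − 12 = 87 > 78 [met]
    (d): 95 − 9 = 86 > 78 [met]
  The company carries Stage I.2; the union now bears the burden.
Stage I.3 — burden on union; standard: clear and convincing evidence (weight exceeds 78).
    (e): 99 − 15 = 84 > 78 [met]
    (f): 93 − 3 = 90 > 78 [met]
  Stage I.3 carried; the final stage is satisfied.
All stages carried — the union prevails on this issue.
— Issue II —
At Stage II.1 the union must meet a preponderance (weight exceeds 49): on (g) the weight is 91 less the opposing 41 gives net 50, > 49, so (g) meets the standard; on (h) the weight is 53, > 49, so (h) meets the standard.
  All elements met. The burden passes to the company.
At Stage II.2 the company must meet a preponderance (weight exceeds 49): on (i) the weight is 75 less the opposing 25 gives net 50, which does exceed 49, so (i) meets the standard; on (j) the weight is 63 less the opposing 8 gives net 55, > 49, so (j) meets the standard.
  All elements met. The company retains the burden for Stage II.3.
At Stage II.3 the company must meet clear and convincing evidence (weight is at least 76): on (k) the weight is 91 less the opposing 15 gives net 76, which does reach 76, so (k) meets the standard; on (l) the weight is 75 less the opposing 4 gives net 71, < 76, so (l) does not meet the standard.
  Not every element is met, so the company fails to carry Stage II.3.
The union prevails on this issue.
— Issue III —
Stage III.1 (union, a heightened civil standard, weight is at least 76): (m) net 79−3=76 ≥ 76 — meets.
  All elements met. The union retains the burden for Stage III.2.
Stage III.2 (union, a heightened civil standard, weight is at least 76): (n) net 98−13=85 ≥ 76 — meets.
  All elements met at the final stage.
All stages carried — the union prevails on this issue.
Per-issue: Issue I → union; Issue II → union; Issue III → union. The union must prevail on a majority of issues; overall, the union prevails.

union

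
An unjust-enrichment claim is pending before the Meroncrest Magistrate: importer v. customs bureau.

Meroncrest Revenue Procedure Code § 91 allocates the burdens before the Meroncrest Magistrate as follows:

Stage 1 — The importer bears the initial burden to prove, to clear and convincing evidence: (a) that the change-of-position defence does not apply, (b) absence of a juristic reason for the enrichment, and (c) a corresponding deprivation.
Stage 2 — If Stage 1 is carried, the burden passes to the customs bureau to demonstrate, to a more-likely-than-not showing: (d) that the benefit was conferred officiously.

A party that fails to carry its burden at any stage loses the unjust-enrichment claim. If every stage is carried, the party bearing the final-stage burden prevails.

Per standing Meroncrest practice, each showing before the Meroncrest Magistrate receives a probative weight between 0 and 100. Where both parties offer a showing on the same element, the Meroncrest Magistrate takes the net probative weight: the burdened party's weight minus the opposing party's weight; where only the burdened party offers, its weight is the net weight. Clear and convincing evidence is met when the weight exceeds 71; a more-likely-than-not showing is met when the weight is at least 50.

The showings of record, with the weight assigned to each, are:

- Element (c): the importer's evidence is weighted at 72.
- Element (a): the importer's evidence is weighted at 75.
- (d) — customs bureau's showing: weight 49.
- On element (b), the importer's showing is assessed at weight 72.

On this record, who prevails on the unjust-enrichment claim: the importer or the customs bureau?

importer

Stage 1 (importer, clear and convincing evidence, weight exceeds 71): (a) 75 > 71 — meets; (b) 72 > 71 — meets; (c) 72 > 71 — meets.
  The importer carries Stage 1; the customs bureau now bears the burden.
Stage 2 (customs bureau, a more-likely-than-not showing, weight is at least 50): (d) 49 < 50 — fails.
  The customs bureau does not carry Stage 2.
The analysis ends at Stage 2; the importer prevails.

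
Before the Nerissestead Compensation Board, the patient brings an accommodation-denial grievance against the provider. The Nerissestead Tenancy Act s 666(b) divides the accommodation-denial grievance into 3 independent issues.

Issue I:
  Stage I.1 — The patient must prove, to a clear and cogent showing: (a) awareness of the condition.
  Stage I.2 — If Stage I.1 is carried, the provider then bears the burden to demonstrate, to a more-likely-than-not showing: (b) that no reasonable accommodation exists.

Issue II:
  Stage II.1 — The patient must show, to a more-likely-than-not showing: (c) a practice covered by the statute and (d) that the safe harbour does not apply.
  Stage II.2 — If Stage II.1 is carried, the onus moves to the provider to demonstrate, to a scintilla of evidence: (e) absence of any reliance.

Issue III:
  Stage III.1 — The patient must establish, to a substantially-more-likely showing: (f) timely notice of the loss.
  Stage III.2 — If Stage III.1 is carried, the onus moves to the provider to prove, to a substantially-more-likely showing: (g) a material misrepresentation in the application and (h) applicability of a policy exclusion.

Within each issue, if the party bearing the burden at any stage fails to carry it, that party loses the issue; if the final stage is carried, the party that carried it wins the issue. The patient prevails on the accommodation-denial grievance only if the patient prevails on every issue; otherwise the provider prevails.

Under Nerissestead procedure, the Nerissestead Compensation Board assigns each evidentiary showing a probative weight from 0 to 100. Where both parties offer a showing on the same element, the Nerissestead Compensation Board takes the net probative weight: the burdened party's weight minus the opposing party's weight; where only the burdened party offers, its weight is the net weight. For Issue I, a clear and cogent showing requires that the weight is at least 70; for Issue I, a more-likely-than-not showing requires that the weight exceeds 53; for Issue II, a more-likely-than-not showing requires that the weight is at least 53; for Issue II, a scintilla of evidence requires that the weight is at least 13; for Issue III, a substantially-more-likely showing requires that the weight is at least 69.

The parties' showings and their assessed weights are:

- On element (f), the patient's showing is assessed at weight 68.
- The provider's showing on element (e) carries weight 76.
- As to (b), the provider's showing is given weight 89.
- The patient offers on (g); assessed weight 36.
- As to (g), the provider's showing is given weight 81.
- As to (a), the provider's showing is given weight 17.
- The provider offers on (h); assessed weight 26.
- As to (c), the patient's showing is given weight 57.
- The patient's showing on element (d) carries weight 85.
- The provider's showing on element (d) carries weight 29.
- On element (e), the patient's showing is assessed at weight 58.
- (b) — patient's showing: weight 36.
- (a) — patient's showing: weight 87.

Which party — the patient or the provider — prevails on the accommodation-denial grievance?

provider

— Issue I —
Stage I.1 (patient, a clear and cogent showing, weight is at least 70): (a) net 87−17=70 ≥ 70 — meets.
  All elements met. The burden passes to the provider.
Stage I.2 (provider, a more-likely-than-not showing, weight exceeds 53): (b) net 89−36=53 ≤ 53 — fails.
  Stage I.2 not carried; the provider fails its burden.
The patient prevails on this issue.
— Issue II —
At Stage II.1 the patient must meet a more-likely-than-not showing (weight is at least 53): on (c) the weight is 57, ≥ 53, so (c) meets the standard; on (d) the weight is 85 less the opposing 29 gives net 56, ≥ 53, so (d) meets the standard.
  Stage II.1 is satisfied; the onus moves to the provider.
At Stage II.2 the provider must meet a scintilla of evidence (weight is at least 13): on (e) the weight is 76 less the opposing 58 gives net 18, which does reach 13, so (e) meets the standard.
  All elements met at the final stage.
All stages carried — the provider prevails on this issue.
— Issue III —
Stage III.1 (patient, a substantially-more-likely showing, weight is at least 69): (f) 68 < 69 — fails.
  Not every element is met, so the patient fails to carry Stage III.1.
The analysis ends at Stage III.1; the provider prevails on this issue.
Per-issue: Issue I → patient; Issue II → provider; Issue III → provider. The patient must prevail on every issue; overall, the provider prevails.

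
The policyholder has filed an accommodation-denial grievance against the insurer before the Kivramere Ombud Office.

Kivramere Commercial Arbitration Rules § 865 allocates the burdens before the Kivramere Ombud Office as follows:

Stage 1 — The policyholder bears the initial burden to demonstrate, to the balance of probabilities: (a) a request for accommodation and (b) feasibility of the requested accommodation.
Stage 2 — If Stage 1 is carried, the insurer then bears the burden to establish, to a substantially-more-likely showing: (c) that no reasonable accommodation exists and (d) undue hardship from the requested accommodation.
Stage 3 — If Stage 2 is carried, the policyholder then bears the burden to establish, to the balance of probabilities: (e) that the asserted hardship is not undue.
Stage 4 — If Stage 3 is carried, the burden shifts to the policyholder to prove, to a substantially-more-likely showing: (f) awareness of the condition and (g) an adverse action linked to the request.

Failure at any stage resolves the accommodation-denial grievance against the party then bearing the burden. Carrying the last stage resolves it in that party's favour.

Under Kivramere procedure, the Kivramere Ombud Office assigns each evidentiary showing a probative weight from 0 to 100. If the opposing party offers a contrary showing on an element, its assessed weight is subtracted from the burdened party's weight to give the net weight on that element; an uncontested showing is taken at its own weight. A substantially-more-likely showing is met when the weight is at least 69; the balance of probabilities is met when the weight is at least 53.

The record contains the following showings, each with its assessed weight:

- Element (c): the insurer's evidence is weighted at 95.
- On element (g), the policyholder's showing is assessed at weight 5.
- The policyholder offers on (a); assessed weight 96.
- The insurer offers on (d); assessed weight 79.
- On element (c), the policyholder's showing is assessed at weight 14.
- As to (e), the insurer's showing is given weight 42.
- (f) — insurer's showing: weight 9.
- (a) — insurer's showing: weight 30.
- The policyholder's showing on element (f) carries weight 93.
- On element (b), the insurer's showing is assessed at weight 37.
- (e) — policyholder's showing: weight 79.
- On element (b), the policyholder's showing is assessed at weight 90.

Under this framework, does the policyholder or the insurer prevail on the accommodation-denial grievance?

insurer

At Stage 1 the policyholder must meet the balance of probabilities (weight is at least 53): on (a) the weight is 96 less the opposing 30 gives net 66, which does reach 53, so (a) meets the standard; on (b) the weight is 90 less the opposing 37 gives net 53, ≥ 53, so (b) meets the standard.
  The policyholder carries Stage 1; the insurer now bears the burden.
At Stage 2 the insurer must meet a substantially-more-likely showing (weight is at least 69): on (c) the weight is 95 less the opposing 14 gives net 81, ≥ 69, so (c) meets the standard; on (d) the weight is 79, which does reach 69, so (d) meets the standard.
  All elements met. The burden passes to the policyholder.
At Stage 3 the policyholder must meet the balance of probabilities (weight is at least 53): on (e) the weight is 79 less the opposing 42 gives net 37, which does not reach 53, so (e) does not meet the standard.
  Stage 3 not carried; the policyholder fails its burden.
The analysis ends at Stage 3; the insurer prevails.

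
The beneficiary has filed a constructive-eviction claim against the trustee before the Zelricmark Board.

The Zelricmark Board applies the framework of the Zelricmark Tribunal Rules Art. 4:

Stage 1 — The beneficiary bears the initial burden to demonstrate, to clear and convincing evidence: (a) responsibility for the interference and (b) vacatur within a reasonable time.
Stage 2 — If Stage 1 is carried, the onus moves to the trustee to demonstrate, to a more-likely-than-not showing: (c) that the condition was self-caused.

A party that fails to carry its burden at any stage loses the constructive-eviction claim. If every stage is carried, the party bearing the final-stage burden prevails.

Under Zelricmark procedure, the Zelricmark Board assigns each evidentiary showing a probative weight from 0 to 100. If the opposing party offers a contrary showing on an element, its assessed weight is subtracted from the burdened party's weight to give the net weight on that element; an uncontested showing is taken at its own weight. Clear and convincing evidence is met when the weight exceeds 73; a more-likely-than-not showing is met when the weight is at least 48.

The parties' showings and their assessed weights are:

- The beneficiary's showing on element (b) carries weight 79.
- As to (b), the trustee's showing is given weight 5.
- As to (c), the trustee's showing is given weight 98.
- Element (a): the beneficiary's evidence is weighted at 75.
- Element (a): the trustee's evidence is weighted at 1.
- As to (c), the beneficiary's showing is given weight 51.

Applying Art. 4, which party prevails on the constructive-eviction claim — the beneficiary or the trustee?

beneficiary

Stage 1 — burden on beneficiary; standard: clear and convincing evidence (weight exceeds 73).
    (a): 75 − 1 = 74 > 73 [met]
    (b): 79 − 5 = 74 > 73 [met]
  The beneficiary carries Stage 1; the trustee now bears the burden.
Stage 2 — burden on trustee; standard: a more-likely-than-not showing (weight is at least 48).
    (c): 98 − 51 = 47 < 48 [not met]
  The trustee does not carry Stage 2.
So the beneficiary prevails.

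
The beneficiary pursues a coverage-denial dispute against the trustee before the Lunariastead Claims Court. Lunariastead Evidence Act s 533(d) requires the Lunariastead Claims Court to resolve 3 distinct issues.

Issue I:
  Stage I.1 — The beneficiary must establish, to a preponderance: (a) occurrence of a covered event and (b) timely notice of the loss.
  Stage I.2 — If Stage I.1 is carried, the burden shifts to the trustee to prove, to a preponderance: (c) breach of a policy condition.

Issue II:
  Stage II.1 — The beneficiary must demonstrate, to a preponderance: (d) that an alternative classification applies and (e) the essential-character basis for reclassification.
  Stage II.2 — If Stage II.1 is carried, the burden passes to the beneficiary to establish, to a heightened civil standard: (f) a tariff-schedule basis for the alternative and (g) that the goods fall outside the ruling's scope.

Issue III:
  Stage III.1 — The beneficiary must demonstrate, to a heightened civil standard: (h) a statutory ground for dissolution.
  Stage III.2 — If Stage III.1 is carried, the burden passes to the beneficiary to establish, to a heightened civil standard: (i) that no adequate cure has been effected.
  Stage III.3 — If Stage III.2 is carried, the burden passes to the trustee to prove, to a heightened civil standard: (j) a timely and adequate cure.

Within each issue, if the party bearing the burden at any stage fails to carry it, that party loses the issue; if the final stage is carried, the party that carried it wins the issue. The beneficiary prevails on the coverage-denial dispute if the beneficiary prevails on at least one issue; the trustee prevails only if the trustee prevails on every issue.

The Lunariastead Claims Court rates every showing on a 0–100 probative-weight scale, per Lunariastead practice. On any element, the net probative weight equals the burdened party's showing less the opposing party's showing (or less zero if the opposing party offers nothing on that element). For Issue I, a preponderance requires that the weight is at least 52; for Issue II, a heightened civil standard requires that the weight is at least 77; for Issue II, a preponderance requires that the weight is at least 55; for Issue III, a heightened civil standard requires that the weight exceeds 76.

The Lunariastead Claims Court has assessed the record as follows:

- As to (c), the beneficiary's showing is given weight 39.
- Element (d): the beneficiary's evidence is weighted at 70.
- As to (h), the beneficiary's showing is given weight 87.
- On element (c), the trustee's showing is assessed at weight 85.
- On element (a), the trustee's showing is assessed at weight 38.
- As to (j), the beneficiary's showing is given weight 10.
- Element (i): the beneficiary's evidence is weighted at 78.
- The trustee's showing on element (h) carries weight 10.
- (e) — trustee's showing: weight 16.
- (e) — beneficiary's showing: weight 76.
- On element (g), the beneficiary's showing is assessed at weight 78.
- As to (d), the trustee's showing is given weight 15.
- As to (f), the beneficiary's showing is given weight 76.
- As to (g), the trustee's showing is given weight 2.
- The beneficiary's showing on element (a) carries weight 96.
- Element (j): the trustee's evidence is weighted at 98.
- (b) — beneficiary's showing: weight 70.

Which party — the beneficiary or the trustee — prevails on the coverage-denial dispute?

— Issue I —
Stage I.1 (beneficiary, a preponderance, weight is at least 52): (a) net 96−38=58 ≥ 52 — meets; (b) 70 ≥ 52 — meets.
  The beneficiary carries Stage I.1; the trustee now bears the burden.
Stage I.2 (trustee, a preponderance, weight is at least 52): (c) net 85−39=46 < 52 — fails.
  Not every element is met, so the trustee fails to carry Stage I.2.
The beneficiary prevails on this issue.
— Issue II —
Stage II.1 — burden on beneficiary; standard: a preponderance (weight is at least 55).
    (d): 70 − 15 = 55 ≥ 55 [met]
    (e): 76 − 16 = 60 ≥ 55 [met]
  Stage II.1 carried; the burden remains with the beneficiary.
Stage II.2 — burden on beneficiary; standard: a heightened civil standard (weight is at least 77).
    (f): 76 < 77 [not met]
    (g): 78 − 2 = 76 < 77 [not met]
  The beneficiary does not carry Stage II.2.
The trustee prevails on this issue.
— Issue III —
Stage III.1 — burden on beneficiary; standard: a heightened civil standard (weight exceeds 76).
    (h): 87 − 10 = 77 > 76 [met]
  Stage III.1 is satisfied; the beneficiary continues to bear the burden.
Stage III.2 — burden on beneficiary; standard: a heightened civil standard (weight exceeds 76).
    (i): 78 > 76 [met]
  Stage III.2 carried; the burden shifts to the trustee.
Stage III.3 — burden on trustee; standard: a heightened civil standard (weight exceeds 76).
    (j): 98 − 10 = 88 > 76 [met]
  All elements met at the final stage.
With every stage satisfied, the trustee prevails on this issue.
Per-issue: Issue I → beneficiary; Issue II → trustee; Issue III → trustee. The beneficiary must prevail on at least one issue; overall, the beneficiary prevails.

beneficiary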